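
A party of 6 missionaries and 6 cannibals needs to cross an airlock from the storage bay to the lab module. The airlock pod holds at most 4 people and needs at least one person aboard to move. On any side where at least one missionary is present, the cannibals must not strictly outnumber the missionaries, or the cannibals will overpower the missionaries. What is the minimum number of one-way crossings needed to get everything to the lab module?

9

Counting alone: each trip to the lab module takes at most 4 across and each return brings at least 1 back, so after t trips out (and t−1 returns) at most 4t − (t−1) of the 12 are across; that first reaches 12 at t = 4, so at least 7 crossings are needed.
The safety rule pushes this higher. Following every safe sequence of crossings, the most of the 12 that can be at the lab module as the airlock pod arrives there on crossing 7 is 11 — never all 12.
So no plan with fewer than 9 crossings exists, and this one achieves 9:
1. 2 cannibals → the lab module.  (the storage bay: 6M 4C; the lab module: 0M 2C)
2. 1 cannibal ← the storage bay.  (the storage bay: 6M 5C; the lab module: 0M 1C)
3. 4 cannibals → the lab module.  (the storage bay: 6M 1C; the lab module: 0M 5C)
4. 1 cannibal ← the storage bay.  (the storage bay: 6M 2C; the lab module: 0M 4C)
5. 4 missionaries → the lab module.  (the storage bay: 2M 2C; the lab module: 4M 4C)
6. 1 missionary and 1 cannibal ← the storage bay.  (the storage bay: 3M 3C; the lab module: 3M 3C)
7. 2 missionaries and 2 cannibals → the lab module.  (the storage bay: 1M 1C; the lab module: 5M 5C)
8. 1 missionary and 1 cannibal ← the storage bay.  (the storage bay: 2M 2C; the lab module: 4M 4C)
9. 2 missionaries and 2 cannibals → the lab module.  (the storage bay: 0M 0C; the lab module: 6M 6C)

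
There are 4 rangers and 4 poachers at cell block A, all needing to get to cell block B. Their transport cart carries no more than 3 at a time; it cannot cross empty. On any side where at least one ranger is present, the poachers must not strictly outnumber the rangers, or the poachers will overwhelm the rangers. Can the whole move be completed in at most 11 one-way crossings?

Yes — this plan uses 9 crossings (≤ 11):
1. 2 poachers → cell block B.  (cell block A: 4R 2P; cell block B: 0R 2P)
2. 1 poacher ← cell block A.  (cell block A: 4R 3P; cell block B: 0R 1P)
3. 3 poachers → cell block B.  (cell block A: 4R 0P; cell block B: 0R 4P)
4. 1 poacher ← cell block A.  (cell block A: 4R 1P; cell block B: 0R 3P)
5. 3 rangers → cell block B.  (cell block A: 1R 1P; cell block B: 3R 3P)
6. 1 ranger and 1 poacher ← cell block A.  (cell block A: 2R 2P; cell block B: 2R 2P)
7. 2 rangers → cell block B.  (cell block A: 0R 2P; cell block B: 4R 2P)
8. 1 poacher ← cell block A.  (cell block A: 0R 3P; cell block B: 4R 1P)
9. 3 poachers → cell block B.  (cell block A: 0R 0P; cell block B: 4R 4P)

Yes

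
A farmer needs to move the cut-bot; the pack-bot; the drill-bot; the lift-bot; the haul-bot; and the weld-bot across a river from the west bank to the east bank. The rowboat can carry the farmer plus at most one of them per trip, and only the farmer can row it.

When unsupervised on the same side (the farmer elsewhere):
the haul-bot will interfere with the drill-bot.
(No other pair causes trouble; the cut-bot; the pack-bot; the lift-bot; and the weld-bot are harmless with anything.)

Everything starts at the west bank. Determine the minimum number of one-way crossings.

11

Counting alone: the farmer can take at most 1 across per trip to the east bank, so moving all 6 needs at least 6 loaded trips out, with a return between consecutive ones — at least 11 crossings.
The plan below uses exactly 11 crossings, so it is optimal:
1. Farmer goes to the east bank with the drill-bot.  [the west bank: the cut-bot, the haul-bot, the lift-bot, the pack-bot, the weld-bot | the east bank: the drill-bot]
2. Farmer goes back to the west bank alone.  [the west bank: the cut-bot, the haul-bot, the lift-bot, the pack-bot, the weld-bot | the east bank: the drill-bot]
3. Farmer goes to the east bank with the cut-bot.  [the west bank: the haul-bot, the lift-bot, the pack-bot, the weld-bot | the east bank: the cut-bot, the drill-bot]
4. Farmer goes back to the west bank alone.  [the west bank: the haul-bot, the lift-bot, the pack-bot, the weld-bot | the east bank: the cut-bot, the drill-bot]
5. Farmer goes to the east bank with the pack-bot.  [the west bank: the haul-bot, the lift-bot, the weld-bot | the east bank: the cut-bot, the drill-bot, the pack-bot]
6. Farmer goes back to the west bank alone.  [the west bank: the haul-bot, the lift-bot, the weld-bot | the east bank: the cut-bot, the drill-bot, the pack-bot]
7. Farmer goes to the east bank with the lift-bot.  [the west bank: the haul-bot, the weld-bot | the east bank: the cut-bot, the drill-bot, the lift-bot, the pack-bot]
8. Farmer goes back to the west bank alone.  [the west bank: the haul-bot, the weld-bot | the east bank: the cut-bot, the drill-bot, the lift-bot, the pack-bot]
9. Farmer goes to the east bank with the weld-bot.  [the west bank: the haul-bot | the east bank: the cut-bot, the drill-bot, the lift-bot, the pack-bot, the weld-bot]
10. Farmer goes back to the west bank alone.  [the west bank: the haul-bot | the east bank: the cut-bot, the drill-bot, the lift-bot, the pack-bot, the weld-bot]
11. Farmer goes to the east bank with the haul-bot.  [the west bank: — | the east bank: the cut-bot, the drill-bot, the haul-bot, the lift-bot, the pack-bot, the weld-bot]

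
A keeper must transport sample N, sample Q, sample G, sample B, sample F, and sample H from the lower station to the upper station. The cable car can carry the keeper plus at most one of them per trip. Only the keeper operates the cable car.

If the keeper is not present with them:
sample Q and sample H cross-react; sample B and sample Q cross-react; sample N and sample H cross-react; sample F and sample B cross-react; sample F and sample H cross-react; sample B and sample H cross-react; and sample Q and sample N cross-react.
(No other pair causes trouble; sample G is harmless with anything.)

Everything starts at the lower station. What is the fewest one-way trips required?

Whatever the first load, the items left behind include a forbidden pair without the keeper. No opening move is safe, so no plan exists.

impossible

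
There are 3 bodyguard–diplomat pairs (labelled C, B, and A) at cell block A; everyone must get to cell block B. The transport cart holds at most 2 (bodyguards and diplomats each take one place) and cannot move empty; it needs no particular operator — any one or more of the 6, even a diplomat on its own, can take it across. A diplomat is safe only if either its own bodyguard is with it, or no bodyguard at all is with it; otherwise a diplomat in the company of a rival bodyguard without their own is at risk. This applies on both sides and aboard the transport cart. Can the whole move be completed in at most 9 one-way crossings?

Counting alone: each trip to cell block B takes at most 2 across and each return brings at least 1 back, so after t trips out (and t−1 returns) at most 2t − (t−1) of the 6 are across; that first reaches 6 at t = 5, so at least 9 crossings are needed.
The safety rule pushes this higher. Following every safe sequence of crossings, the most of the 6 that can be at cell block B as the transport cart arrives there on crossing 9 is 5 — never all 6.
So the move cannot be finished within 9 crossings. (The shortest complete plan takes 11:)
1. bodyguard C and diplomat C cross → cell block B.
2. bodyguard C crosses ← cell block A.
3. diplomat A and diplomat B cross → cell block B.
4. diplomat C crosses ← cell block A.
5. bodyguard A and bodyguard B cross → cell block B.
6. bodyguard B and diplomat B cross ← cell block A.
7. bodyguard B and bodyguard C cross → cell block B.
8. diplomat A crosses ← cell block A.
9. diplomat B and diplomat C cross → cell block B.
10. bodyguard A crosses ← cell block A.
11. bodyguard A and diplomat A cross → cell block B.

No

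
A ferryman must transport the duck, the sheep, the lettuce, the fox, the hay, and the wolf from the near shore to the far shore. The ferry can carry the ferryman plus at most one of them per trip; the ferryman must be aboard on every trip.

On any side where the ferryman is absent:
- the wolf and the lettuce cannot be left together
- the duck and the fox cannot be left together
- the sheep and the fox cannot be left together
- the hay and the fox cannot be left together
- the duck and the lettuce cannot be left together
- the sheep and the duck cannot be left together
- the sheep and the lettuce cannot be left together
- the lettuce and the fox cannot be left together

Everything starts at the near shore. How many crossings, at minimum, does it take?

impossible

Whatever the first load, the items left behind include a forbidden pair without the ferryman. No opening move is safe, so no plan exists.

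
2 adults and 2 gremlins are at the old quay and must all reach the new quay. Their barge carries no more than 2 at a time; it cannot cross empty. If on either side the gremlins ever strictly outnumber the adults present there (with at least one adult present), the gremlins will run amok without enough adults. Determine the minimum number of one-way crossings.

5

Counting alone: each trip to the new quay takes at most 2 across and each return brings at least 1 back, so after t trips out (and t−1 returns) at most 2t − (t−1) of the 4 are across; that first reaches 4 at t = 3, so at least 5 crossings are needed.
The plan below uses exactly 5 crossings, so it is optimal:
1. 2 gremlins → the new quay.  (the old quay: 2A 0G; the new quay: 0A 2G)
2. 1 gremlin ← the old quay.  (the old quay: 2A 1G; the new quay: 0A 1G)
3. 2 adults → the new quay.  (the old quay: 0A 1G; the new quay: 2A 1G)
4. 1 gremlin ← the old quay.  (the old quay: 0A 2G; the new quay: 2A 0G)
5. 2 gremlins → the new quay.  (the old quay: 0A 0G; the new quay: 2A 2G)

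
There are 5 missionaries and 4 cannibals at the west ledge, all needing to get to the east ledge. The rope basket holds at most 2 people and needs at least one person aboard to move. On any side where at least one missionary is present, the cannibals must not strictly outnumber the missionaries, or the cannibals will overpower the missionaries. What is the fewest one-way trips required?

15

Counting alone: each trip to the east ledge takes at most 2 across and each return brings at least 1 back, so after t trips out (and t−1 returns) at most 2t − (t−1) of the 9 are across; that first reaches 9 at t = 8, so at least 15 crossings are needed.
The plan below uses exactly 15 crossings, so it is optimal:
1. 2 cannibals → the east ledge.  (the west ledge: 5M 2C; the east ledge: 0M 2C)
2. 1 cannibal ← the west ledge.  (the west ledge: 5M 3C; the east ledge: 0M 1C)
3. 2 cannibals → the east ledge.  (the west ledge: 5M 1C; the east ledge: 0M 3C)
4. 1 cannibal ← the west ledge.  (the west ledge: 5M 2C; the east ledge: 0M 2C)
5. 2 missionaries → the east ledge.  (the west ledge: 3M 2C; the east ledge: 2M 2C)
6. 1 cannibal ← the west ledge.  (the west ledge: 3M 3C; the east ledge: 2M 1C)
7. 1 missionary and 1 cannibal → the east ledge.  (the west ledge: 2M 2C; the east ledge: 3M 2C)
8. 1 missionary ← the west ledge.  (the west ledge: 3M 2C; the east ledge: 2M 2C)
9. 1 missionary and 1 cannibal → the east ledge.  (the west ledge: 2M 1C; the east ledge: 3M 3C)
10. 1 cannibal ← the west ledge.  (the west ledge: 2M 2C; the east ledge: 3M 2C)
11. 1 missionary and 1 cannibal → the east ledge.  (the west ledge: 1M 1C; the east ledge: 4M 3C)
12. 1 missionary ← the west ledge.  (the west ledge: 2M 1C; the east ledge: 3M 3C)
13. 1 missionary and 1 cannibal → the east ledge.  (the west ledge: 1M 0C; the east ledge: 4M 4C)
14. 1 cannibal ← the west ledge.  (the west ledge: 1M 1C; the east ledge: 4M 3C)
15. 1 missionary and 1 cannibal → the east ledge.  (the west ledge: 0M 0C; the east ledge: 5M 4C)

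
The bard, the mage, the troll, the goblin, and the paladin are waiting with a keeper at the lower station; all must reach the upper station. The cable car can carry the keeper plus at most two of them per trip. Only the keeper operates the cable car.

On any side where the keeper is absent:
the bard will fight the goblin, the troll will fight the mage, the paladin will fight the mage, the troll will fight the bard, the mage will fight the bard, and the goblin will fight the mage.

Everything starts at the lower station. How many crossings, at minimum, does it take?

Counting alone: the keeper can take at most 2 across per trip to the upper station, so moving all 5 needs at least 3 loaded trips out, with a return between consecutive ones — at least 5 crossings.
The safety rule pushes this higher. Following every safe sequence of crossings, the most of the 5 that can be at the upper station as the cable car arrives there on crossing 5 is 4 — never all 5.
So no plan with fewer than 7 crossings exists, and this one achieves 7:
1. Keeper goes to the upper station with the bard and the mage.  [the lower station: the goblin, the paladin, the troll | the upper station: the bard, the mage]
2. Keeper goes back to the lower station with the bard.  [the lower station: the bard, the goblin, the paladin, the troll | the upper station: the mage]
3. Keeper goes to the upper station with the bard and the paladin.  [the lower station: the goblin, the troll | the upper station: the bard, the mage, the paladin]
4. Keeper goes back to the lower station with the mage.  [the lower station: the goblin, the mage, the troll | the upper station: the bard, the paladin]
5. Keeper goes to the upper station with the goblin and the troll.  [the lower station: the mage | the upper station: the bard, the goblin, the paladin, the troll]
6. Keeper goes back to the lower station with the bard.  [the lower station: the bard, the mage | the upper station: the goblin, the paladin, the troll]
7. Keeper goes to the upper station with the bard and the mage.  [the lower station: — | the upper station: the bard, the goblin, the mage, the paladin, the troll]

7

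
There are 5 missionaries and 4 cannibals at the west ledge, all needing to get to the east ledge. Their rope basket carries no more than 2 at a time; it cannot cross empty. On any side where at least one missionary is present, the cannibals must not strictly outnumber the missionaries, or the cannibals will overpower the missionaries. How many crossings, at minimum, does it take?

15

Counting alone: each trip to the east ledge takes at most 2 across and each return brings at least 1 back, so after t trips out (and t−1 returns) at most 2t − (t−1) of the 9 are across; that first reaches 9 at t = 8, so at least 15 crossings are needed.
The plan below uses exactly 15 crossings, so it is optimal:
1. 2 cannibals → the east ledge.  (the west ledge: 5M 2C; the east ledge: 0M 2C)
2. 1 cannibal ← the west ledge.  (the west ledge: 5M 3C; the east ledge: 0M 1C)
3. 2 cannibals → the east ledge.  (the west ledge: 5M 1C; the east ledge: 0M 3C)
4. 1 cannibal ← the west ledge.  (the west ledge: 5M 2C; the east ledge: 0M 2C)
5. 2 missionaries → the east ledge.  (the west ledge: 3M 2C; the east ledge: 2M 2C)
6. 1 cannibal ← the west ledge.  (the west ledge: 3M 3C; the east ledge: 2M 1C)
7. 1 missionary and 1 cannibal → the east ledge.  (the west ledge: 2M 2C; the east ledge: 3M 2C)
8. 1 missionary ← the west ledge.  (the west ledge: 3M 2C; the east ledge: 2M 2C)
9. 1 missionary and 1 cannibal → the east ledge.  (the west ledge: 2M 1C; the east ledge: 3M 3C)
10. 1 cannibal ← the west ledge.  (the west ledge: 2M 2C; the east ledge: 3M 2C)
11. 1 missionary and 1 cannibal → the east ledge.  (the west ledge: 1M 1C; the east ledge: 4M 3C)
12. 1 missionary ← the west ledge.  (the west ledge: 2M 1C; the east ledge: 3M 3C)
13. 1 missionary and 1 cannibal → the east ledge.  (the west ledge: 1M 0C; the east ledge: 4M 4C)
14. 1 cannibal ← the west ledge.  (the west ledge: 1M 1C; the east ledge: 4M 3C)
15. 1 missionary and 1 cannibal → the east ledge.  (the west ledge: 0M 0C; the east ledge: 5M 4C)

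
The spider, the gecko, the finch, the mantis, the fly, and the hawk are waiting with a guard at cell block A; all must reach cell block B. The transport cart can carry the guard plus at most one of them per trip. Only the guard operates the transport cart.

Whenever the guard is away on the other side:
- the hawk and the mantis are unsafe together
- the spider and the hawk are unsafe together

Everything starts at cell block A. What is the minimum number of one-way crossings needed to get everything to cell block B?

13

Counting alone: the guard can take at most 1 across per trip to cell block B, so moving all 6 needs at least 6 loaded trips out, with a return between consecutive ones — at least 11 crossings.
The safety rule pushes this higher. Following every safe sequence of crossings, the most of the 6 that can be at cell block B as the transport cart arrives there on crossing 11 is 5 — never all 6.
So no plan with fewer than 13 crossings exists, and this one achieves 13:
1. Guard goes to cell block B with the hawk.
2. Guard goes back to cell block A alone.
3. Guard goes to cell block B with the spider.
4. Guard goes back to cell block A with the hawk.
5. Guard goes to cell block B with the mantis.
6. Guard goes back to cell block A alone.
7. Guard goes to cell block B with the gecko.
8. Guard goes back to cell block A alone.
9. Guard goes to cell block B with the finch.
10. Guard goes back to cell block A alone.
11. Guard goes to cell block B with the fly.
12. Guard goes back to cell block A alone.
13. Guard goes to cell block B with the hawk.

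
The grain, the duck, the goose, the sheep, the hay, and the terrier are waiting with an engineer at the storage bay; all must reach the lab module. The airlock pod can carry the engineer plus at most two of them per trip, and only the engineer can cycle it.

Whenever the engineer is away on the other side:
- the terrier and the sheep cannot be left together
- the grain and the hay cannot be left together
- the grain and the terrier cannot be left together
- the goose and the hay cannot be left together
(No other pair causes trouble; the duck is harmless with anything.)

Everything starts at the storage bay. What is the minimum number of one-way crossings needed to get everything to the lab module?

Counting alone: the engineer can take at most 2 across per trip to the lab module, so moving all 6 needs at least 3 loaded trips out, with a return between consecutive ones — at least 5 crossings.
The safety rule pushes this higher. Following every safe sequence of crossings, the most of the 6 that can be at the lab module as the airlock pod arrives there on crossing 5 is 5 — never all 6.
So no plan with fewer than 7 crossings exists, and this one achieves 7:
1. Engineer goes to the lab module with the hay and the terrier.  [the storage bay: the duck, the goose, the grain, the sheep | the lab module: the hay, the terrier]
2. Engineer goes back to the storage bay alone.  [the storage bay: the duck, the goose, the grain, the sheep | the lab module: the hay, the terrier]
3. Engineer goes to the lab module with the duck and the grain.  [the storage bay: the goose, the sheep | the lab module: the duck, the grain, the hay, the terrier]
4. Engineer goes back to the storage bay with the hay and the terrier.  [the storage bay: the goose, the hay, the sheep, the terrier | the lab module: the duck, the grain]
5. Engineer goes to the lab module with the goose and the sheep.  [the storage bay: the hay, the terrier | the lab module: the duck, the goose, the grain, the sheep]
6. Engineer goes back to the storage bay alone.  [the storage bay: the hay, the terrier | the lab module: the duck, the goose, the grain, the sheep]
7. Engineer goes to the lab module with the hay and the terrier.  [the storage bay: — | the lab module: the duck, the goose, the grain, the hay, the sheep, the terrier]

7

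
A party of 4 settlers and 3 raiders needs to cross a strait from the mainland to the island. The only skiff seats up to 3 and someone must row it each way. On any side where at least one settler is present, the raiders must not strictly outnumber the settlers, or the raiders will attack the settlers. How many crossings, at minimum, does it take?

Counting alone: each trip to the island takes at most 3 across and each return brings at least 1 back, so after t trips out (and t−1 returns) at most 3t − (t−1) of the 7 are across; that first reaches 7 at t = 3, so at least 5 crossings are needed.
The plan below uses exactly 5 crossings, so it is optimal:
1. 3 raiders → the island.  (the mainland: 4S 0R; the island: 0S 3R)
2. 1 raider ← the mainland.  (the mainland: 4S 1R; the island: 0S 2R)
3. 3 settlers → the island.  (the mainland: 1S 1R; the island: 3S 2R)
4. 1 settler ← the mainland.  (the mainland: 2S 1R; the island: 2S 2R)
5. 2 settlers and 1 raider → the island.  (the mainland: 0S 0R; the island: 4S 3R)

5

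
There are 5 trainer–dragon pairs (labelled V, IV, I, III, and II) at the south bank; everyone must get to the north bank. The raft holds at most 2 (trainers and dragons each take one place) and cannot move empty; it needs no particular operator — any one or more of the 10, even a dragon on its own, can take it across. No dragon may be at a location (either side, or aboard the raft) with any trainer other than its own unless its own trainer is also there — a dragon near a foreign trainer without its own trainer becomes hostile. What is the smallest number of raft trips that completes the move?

impossible

Following every safe sequence of crossings from the start, the most of the 10 that can be at the north bank as the raft arrives there on crossings 1, 3, 5, 7 is 2, 3, 4, 5 respectively; the best ever achieved is 5 of 10.
From crossing 9 on, no configuration arises that was not already reachable earlier: only 82 distinct safe configurations (who is on which side, and where the raft is) can ever be reached, none of them has everyone across, and every continuation just revisits them. So no valid plan exists.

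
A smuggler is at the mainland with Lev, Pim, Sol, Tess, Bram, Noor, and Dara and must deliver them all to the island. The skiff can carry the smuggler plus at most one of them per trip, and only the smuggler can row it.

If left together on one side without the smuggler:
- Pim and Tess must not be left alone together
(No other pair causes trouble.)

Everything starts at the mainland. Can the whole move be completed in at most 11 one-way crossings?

No

Counting alone: the smuggler can take at most 1 across per trip to the island, so moving all 7 needs at least 7 loaded trips out, with a return between consecutive ones — at least 13 crossings.
Since 11 < 13, 11 crossings cannot be enough. (The shortest complete plan in fact takes 13:)
1. Smuggler goes to the island with Pim.  [the mainland: Bram, Dara, Lev, Noor, Sol, Tess | the island: Pim]
2. Smuggler goes back to the mainland alone.  [the mainland: Bram, Dara, Lev, Noor, Sol, Tess | the island: Pim]
3. Smuggler goes to the island with Lev.  [the mainland: Bram, Dara, Noor, Sol, Tess | the island: Lev, Pim]
4. Smuggler goes back to the mainland alone.  [the mainland: Bram, Dara, Noor, Sol, Tess | the island: Lev, Pim]
5. Smuggler goes to the island with Sol.  [the mainland: Bram, Dara, Noor, Tess | the island: Lev, Pim, Sol]
6. Smuggler goes back to the mainland alone.  [the mainland: Bram, Dara, Noor, Tess | the island: Lev, Pim, Sol]
7. Smuggler goes to the island with Bram.  [the mainland: Dara, Noor, Tess | the island: Bram, Lev, Pim, Sol]
8. Smuggler goes back to the mainland alone.  [the mainland: Dara, Noor, Tess | the island: Bram, Lev, Pim, Sol]
9. Smuggler goes to the island with Noor.  [the mainland: Dara, Tess | the island: Bram, Lev, Noor, Pim, Sol]
10. Smuggler goes back to the mainland alone.  [the mainland: Dara, Tess | the island: Bram, Lev, Noor, Pim, Sol]
11. Smuggler goes to the island with Dara.  [the mainland: Tess | the island: Bram, Dara, Lev, Noor, Pim, Sol]
12. Smuggler goes back to the mainland alone.  [the mainland: Tess | the island: Bram, Dara, Lev, Noor, Pim, Sol]
13. Smuggler goes to the island with Tess.  [the mainland: — | the island: Bram, Dara, Lev, Noor, Pim, Sol, Tess]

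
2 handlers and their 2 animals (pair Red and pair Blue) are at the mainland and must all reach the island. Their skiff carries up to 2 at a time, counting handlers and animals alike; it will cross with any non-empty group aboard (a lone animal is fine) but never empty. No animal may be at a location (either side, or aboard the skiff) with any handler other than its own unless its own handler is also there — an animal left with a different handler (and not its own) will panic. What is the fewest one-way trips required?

5

Counting alone: each trip to the island takes at most 2 across and each return brings at least 1 back, so after t trips out (and t−1 returns) at most 2t − (t−1) of the 4 are across; that first reaches 4 at t = 3, so at least 5 crossings are needed.
The plan below uses exactly 5 crossings, so it is optimal:
1. animal Red and handler Red cross → the island.
2. handler Red crosses ← the mainland.
3. handler Blue and handler Red cross → the island.
4. handler Blue crosses ← the mainland.
5. animal Blue and handler Blue cross → the island.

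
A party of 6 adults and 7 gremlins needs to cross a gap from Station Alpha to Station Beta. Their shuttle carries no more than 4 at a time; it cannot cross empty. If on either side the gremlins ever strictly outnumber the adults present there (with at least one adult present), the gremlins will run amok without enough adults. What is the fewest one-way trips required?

The gremlins already outnumber the adults at Station Alpha before anyone moves, so the starting position itself is disallowed.

impossible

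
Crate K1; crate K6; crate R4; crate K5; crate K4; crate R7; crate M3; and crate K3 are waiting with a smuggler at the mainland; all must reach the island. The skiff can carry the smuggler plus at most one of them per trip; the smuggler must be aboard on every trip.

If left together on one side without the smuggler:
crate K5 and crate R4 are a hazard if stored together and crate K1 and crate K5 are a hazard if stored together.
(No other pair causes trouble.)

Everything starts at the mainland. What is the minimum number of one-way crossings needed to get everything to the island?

17

Counting alone: the smuggler can take at most 1 across per trip to the island, so moving all 8 needs at least 8 loaded trips out, with a return between consecutive ones — at least 15 crossings.
The safety rule pushes this higher. Following every safe sequence of crossings, the most of the 8 that can be at the island as the skiff arrives there on crossing 15 is 7 — never all 8.
So no plan with fewer than 17 crossings exists, and this one achieves 17:
1. Smuggler goes to the island with crate K5.  [the mainland: crate K1, crate K3, crate K4, crate K6, crate M3, crate R4, crate R7 | the island: crate K5]
2. Smuggler goes back to the mainland alone.  [the mainland: crate K1, crate K3, crate K4, crate K6, crate M3, crate R4, crate R7 | the island: crate K5]
3. Smuggler goes to the island with crate K1.  [the mainland: crate K3, crate K4, crate K6, crate M3, crate R4, crate R7 | the island: crate K1, crate K5]
4. Smuggler goes back to the mainland with crate K5.  [the mainland: crate K3, crate K4, crate K5, crate K6, crate M3, crate R4, crate R7 | the island: crate K1]
5. Smuggler goes to the island with crate R4.  [the mainland: crate K3, crate K4, crate K5, crate K6, crate M3, crate R7 | the island: crate K1, crate R4]
6. Smuggler goes back to the mainland alone.  [the mainland: crate K3, crate K4, crate K5, crate K6, crate M3, crate R7 | the island: crate K1, crate R4]
7. Smuggler goes to the island with crate K6.  [the mainland: crate K3, crate K4, crate K5, crate M3, crate R7 | the island: crate K1, crate K6, crate R4]
8. Smuggler goes back to the mainland alone.  [the mainland: crate K3, crate K4, crate K5, crate M3, crate R7 | the island: crate K1, crate K6, crate R4]
9. Smuggler goes to the island with crate K4.  [the mainland: crate K3, crate K5, crate M3, crate R7 | the island: crate K1, crate K4, crate K6, crate R4]
10. Smuggler goes back to the mainland alone.  [the mainland: crate K3, crate K5, crate M3, crate R7 | the island: crate K1, crate K4, crate K6, crate R4]
11. Smuggler goes to the island with crate R7.  [the mainland: crate K3, crate K5, crate M3 | the island: crate K1, crate K4, crate K6, crate R4, crate R7]
12. Smuggler goes back to the mainland alone.  [the mainland: crate K3, crate K5, crate M3 | the island: crate K1, crate K4, crate K6, crate R4, crate R7]
13. Smuggler goes to the island with crate M3.  [the mainland: crate K3, crate K5 | the island: crate K1, crate K4, crate K6, crate M3, crate R4, crate R7]
14. Smuggler goes back to the mainland alone.  [the mainland: crate K3, crate K5 | the island: crate K1, crate K4, crate K6, crate M3, crate R4, crate R7]
15. Smuggler goes to the island with crate K3.  [the mainland: crate K5 | the island: crate K1, crate K3, crate K4, crate K6, crate M3, crate R4, crate R7]
16. Smuggler goes back to the mainland alone.  [the mainland: crate K5 | the island: crate K1, crate K3, crate K4, crate K6, crate M3, crate R4, crate R7]
17. Smuggler goes to the island with crate K5.  [the mainland: — | the island: crate K1, crate K3, crate K4, crate K5, crate K6, crate M3, crate R4, crate R7]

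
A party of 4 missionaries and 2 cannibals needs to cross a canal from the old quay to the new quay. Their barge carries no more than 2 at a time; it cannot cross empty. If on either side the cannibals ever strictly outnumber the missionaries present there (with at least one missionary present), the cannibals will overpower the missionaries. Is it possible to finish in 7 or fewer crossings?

No

Counting alone: each trip to the new quay takes at most 2 across and each return brings at least 1 back, so after t trips out (and t−1 returns) at most 2t − (t−1) of the 6 are across; that first reaches 6 at t = 5, so at least 9 crossings are needed.
Since 7 < 9, 7 crossings cannot be enough. (The shortest complete plan in fact takes 9:)
1. 2 cannibals → the new quay.  (the old quay: 4M 0C; the new quay: 0M 2C)
2. 1 cannibal ← the old quay.  (the old quay: 4M 1C; the new quay: 0M 1C)
3. 2 missionaries → the new quay.  (the old quay: 2M 1C; the new quay: 2M 1C)
4. 1 cannibal ← the old quay.  (the old quay: 2M 2C; the new quay: 2M 0C)
5. 2 cannibals → the new quay.  (the old quay: 2M 0C; the new quay: 2M 2C)
6. 1 cannibal ← the old quay.  (the old quay: 2M 1C; the new quay: 2M 1C)
7. 1 missionary and 1 cannibal → the new quay.  (the old quay: 1M 0C; the new quay: 3M 2C)
8. 1 cannibal ← the old quay.  (the old quay: 1M 1C; the new quay: 3M 1C)
9. 1 missionary and 1 cannibal → the new quay.  (the old quay: 0M 0C; the new quay: 4M 2C)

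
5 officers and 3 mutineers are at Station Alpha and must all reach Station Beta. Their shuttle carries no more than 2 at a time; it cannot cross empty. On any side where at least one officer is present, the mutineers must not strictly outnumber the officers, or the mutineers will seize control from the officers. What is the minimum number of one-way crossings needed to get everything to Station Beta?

13

Counting alone: each trip to Station Beta takes at most 2 across and each return brings at least 1 back, so after t trips out (and t−1 returns) at most 2t − (t−1) of the 8 are across; that first reaches 8 at t = 7, so at least 13 crossings are needed.
The plan below uses exactly 13 crossings, so it is optimal:
1. 2 mutineers → Station Beta.  (Station Alpha: 5O 1M; Station Beta: 0O 2M)
2. 1 mutineer ← Station Alpha.  (Station Alpha: 5O 2M; Station Beta: 0O 1M)
3. 2 mutineers → Station Beta.  (Station Alpha: 5O 0M; Station Beta: 0O 3M)
4. 1 mutineer ← Station Alpha.  (Station Alpha: 5O 1M; Station Beta: 0O 2M)
5. 2 officers → Station Beta.  (Station Alpha: 3O 1M; Station Beta: 2O 2M)
6. 1 mutineer ← Station Alpha.  (Station Alpha: 3O 2M; Station Beta: 2O 1M)
7. 1 officer and 1 mutineer → Station Beta.  (Station Alpha: 2O 1M; Station Beta: 3O 2M)
8. 1 mutineer ← Station Alpha.  (Station Alpha: 2O 2M; Station Beta: 3O 1M)
9. 2 mutineers → Station Beta.  (Station Alpha: 2O 0M; Station Beta: 3O 3M)
10. 1 mutineer ← Station Alpha.  (Station Alpha: 2O 1M; Station Beta: 3O 2M)
11. 1 officer and 1 mutineer → Station Beta.  (Station Alpha: 1O 0M; Station Beta: 4O 3M)
12. 1 mutineer ← Station Alpha.  (Station Alpha: 1O 1M; Station Beta: 4O 2M)
13. 1 officer and 1 mutineer → Station Beta.  (Station Alpha: 0O 0M; Station Beta: 5O 3M)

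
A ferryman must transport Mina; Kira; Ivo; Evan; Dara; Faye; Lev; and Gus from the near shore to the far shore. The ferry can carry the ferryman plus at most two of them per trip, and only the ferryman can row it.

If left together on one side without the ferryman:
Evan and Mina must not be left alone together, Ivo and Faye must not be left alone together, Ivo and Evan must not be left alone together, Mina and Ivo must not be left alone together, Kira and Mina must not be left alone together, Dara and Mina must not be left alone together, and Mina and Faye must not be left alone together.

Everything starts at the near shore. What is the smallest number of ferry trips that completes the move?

13

Counting alone: the ferryman can take at most 2 across per trip to the far shore, so moving all 8 needs at least 4 loaded trips out, with a return between consecutive ones — at least 7 crossings.
The safety rule pushes this higher. Following every safe sequence of crossings, the most of the 8 that can be at the far shore as the ferry arrives there on crossings 7, 9, 11 is 5, 6, 7 respectively — never all 8.
So no plan with fewer than 13 crossings exists, and this one achieves 13:
1. Ferryman goes to the far shore with Ivo and Mina.  [the near shore: Dara, Evan, Faye, Gus, Kira, Lev | the far shore: Ivo, Mina]
2. Ferryman goes back to the near shore with Mina.  [the near shore: Dara, Evan, Faye, Gus, Kira, Lev, Mina | the far shore: Ivo]
3. Ferryman goes to the far shore with Kira and Mina.  [the near shore: Dara, Evan, Faye, Gus, Lev | the far shore: Ivo, Kira, Mina]
4. Ferryman goes back to the near shore with Mina.  [the near shore: Dara, Evan, Faye, Gus, Lev, Mina | the far shore: Ivo, Kira]
5. Ferryman goes to the far shore with Dara and Mina.  [the near shore: Evan, Faye, Gus, Lev | the far shore: Dara, Ivo, Kira, Mina]
6. Ferryman goes back to the near shore with Mina.  [the near shore: Evan, Faye, Gus, Lev, Mina | the far shore: Dara, Ivo, Kira]
7. Ferryman goes to the far shore with Lev and Mina.  [the near shore: Evan, Faye, Gus | the far shore: Dara, Ivo, Kira, Lev, Mina]
8. Ferryman goes back to the near shore with Mina.  [the near shore: Evan, Faye, Gus, Mina | the far shore: Dara, Ivo, Kira, Lev]
9. Ferryman goes to the far shore with Gus and Mina.  [the near shore: Evan, Faye | the far shore: Dara, Gus, Ivo, Kira, Lev, Mina]
10. Ferryman goes back to the near shore with Mina.  [the near shore: Evan, Faye, Mina | the far shore: Dara, Gus, Ivo, Kira, Lev]
11. Ferryman goes to the far shore with Evan and Faye.  [the near shore: Mina | the far shore: Dara, Evan, Faye, Gus, Ivo, Kira, Lev]
12. Ferryman goes back to the near shore with Ivo.  [the near shore: Ivo, Mina | the far shore: Dara, Evan, Faye, Gus, Kira, Lev]
13. Ferryman goes to the far shore with Ivo and Mina.  [the near shore: — | the far shore: Dara, Evan, Faye, Gus, Ivo, Kira, Lev, Mina]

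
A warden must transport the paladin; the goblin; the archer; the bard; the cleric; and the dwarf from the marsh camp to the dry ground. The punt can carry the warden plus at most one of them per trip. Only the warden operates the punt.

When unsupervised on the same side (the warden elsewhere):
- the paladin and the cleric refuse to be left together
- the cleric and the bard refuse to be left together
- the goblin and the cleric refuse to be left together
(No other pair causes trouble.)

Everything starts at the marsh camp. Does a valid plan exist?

No

Following every safe sequence of crossings from the start, the most of the 6 that can be at the dry ground as the punt arrives there on crossings 1, 3, 5, 7 is 1, 2, 3, 4 respectively; the best ever achieved is 4 of 6.
From crossing 9 on, no configuration arises that was not already reachable earlier: only 36 distinct safe configurations (who is on which side, and where the punt is) can ever be reached, none of them has everyone across, and every continuation just revisits them. So no valid plan exists.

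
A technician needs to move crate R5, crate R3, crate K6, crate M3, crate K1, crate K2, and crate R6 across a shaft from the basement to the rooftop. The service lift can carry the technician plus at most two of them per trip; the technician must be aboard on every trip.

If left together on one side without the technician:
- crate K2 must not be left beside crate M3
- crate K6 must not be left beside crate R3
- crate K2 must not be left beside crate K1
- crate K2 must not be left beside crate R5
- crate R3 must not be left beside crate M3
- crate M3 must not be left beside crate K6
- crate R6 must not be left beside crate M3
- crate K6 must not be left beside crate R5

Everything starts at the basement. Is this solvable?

Whatever the first load, the items left behind include a forbidden pair without the technician. No opening move is safe, so no plan exists.

No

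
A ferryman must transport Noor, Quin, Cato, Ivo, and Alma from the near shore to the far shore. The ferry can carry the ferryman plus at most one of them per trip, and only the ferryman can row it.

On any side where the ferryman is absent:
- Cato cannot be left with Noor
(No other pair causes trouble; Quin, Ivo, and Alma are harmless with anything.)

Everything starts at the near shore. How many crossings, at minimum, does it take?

9

Counting alone: the ferryman can take at most 1 across per trip to the far shore, so moving all 5 needs at least 5 loaded trips out, with a return between consecutive ones — at least 9 crossings.
The plan below uses exactly 9 crossings, so it is optimal:
1. Ferryman goes to the far shore with Noor.
2. Ferryman goes back to the near shore alone.
3. Ferryman goes to the far shore with Quin.
4. Ferryman goes back to the near shore alone.
5. Ferryman goes to the far shore with Ivo.
6. Ferryman goes back to the near shore alone.
7. Ferryman goes to the far shore with Alma.
8. Ferryman goes back to the near shore alone.
9. Ferryman goes to the far shore with Cato.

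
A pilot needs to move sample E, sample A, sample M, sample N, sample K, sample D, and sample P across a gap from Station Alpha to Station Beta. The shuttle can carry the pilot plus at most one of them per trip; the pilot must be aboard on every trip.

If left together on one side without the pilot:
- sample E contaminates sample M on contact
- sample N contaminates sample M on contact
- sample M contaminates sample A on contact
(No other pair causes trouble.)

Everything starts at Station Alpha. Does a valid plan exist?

No

Following every safe sequence of crossings from the start, the most of the 7 that can be at Station Beta as the shuttle arrives there on crossings 1, 3, 5, 7, 9 is 1, 2, 3, 4, 5 respectively; the best ever achieved is 5 of 7.
From crossing 11 on, no configuration arises that was not already reachable earlier: only 72 distinct safe configurations (who is on which side, and where the shuttle is) can ever be reached, none of them has everyone across, and every continuation just revisits them. So no valid plan exists.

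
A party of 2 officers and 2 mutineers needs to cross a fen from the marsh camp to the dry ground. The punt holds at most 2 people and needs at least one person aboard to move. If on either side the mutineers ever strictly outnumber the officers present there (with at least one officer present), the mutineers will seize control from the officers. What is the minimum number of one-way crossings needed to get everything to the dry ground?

Counting alone: each trip to the dry ground takes at most 2 across and each return brings at least 1 back, so after t trips out (and t−1 returns) at most 2t − (t−1) of the 4 are across; that first reaches 4 at t = 3, so at least 5 crossings are needed.
The plan below uses exactly 5 crossings, so it is optimal:
1. 2 mutineers → the dry ground.  (the marsh camp: 2O 0M; the dry ground: 0O 2M)
2. 1 mutineer ← the marsh camp.  (the marsh camp: 2O 1M; the dry ground: 0O 1M)
3. 2 officers → the dry ground.  (the marsh camp: 0O 1M; the dry ground: 2O 1M)
4. 1 mutineer ← the marsh camp.  (the marsh camp: 0O 2M; the dry ground: 2O 0M)
5. 2 mutineers → the dry ground.  (the marsh camp: 0O 0M; the dry ground: 2O 2M)

5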